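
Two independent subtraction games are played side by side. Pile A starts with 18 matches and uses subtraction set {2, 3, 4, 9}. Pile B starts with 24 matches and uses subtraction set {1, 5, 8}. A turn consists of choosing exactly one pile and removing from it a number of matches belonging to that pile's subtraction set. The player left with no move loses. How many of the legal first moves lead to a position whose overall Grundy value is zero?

1

Pile A, S = {2, 3, 4, 9}:
G(0) = 0
G(1) = mex{} = 0
G(2) = mex{0} = 1
G(3) = mex{0,0} = 1
G(4) = mex{1,0,0} = 2
G(5) = mex{1,1,0} = 2
G(6) = mex{2,1,1} = 0
G(7) = mex{2,2,1} = 0
G(8) = mex{0,2,2} = 1
G(9) = mex{0,0,2,0} = 1
G(10) = mex{1,0,0,0} = 2
G(11) = mex{1,1,0,1} = 2
G(12) = mex{2,1,1,1} = 0
G(13) = mex{2,2,1,2} = 0
G(14) = mex{0,2,2,2} = 1
G(15) = mex{0,0,2,0} = 1
G(16) = mex{1,0,0,0} = 2
G(17) = mex{1,1,0,1} = 2
G(18) = mex{2,1,1,1} = 0
G_A(18) = 0.
Pile B, S = {1, 5, 8}:
n :  0  1  2  3  4  5  6  7  8  9 10 11 12 13 14 15 16 17 18 19 20 21 22 23 24
G :  0  1  0  1  0  1  0  1  2  3  2  3  2  0  1  0  1  0  1  0  1  2  3  2  3
G_B(24) = 3.
Combined Grundy value = 0 ⊕ 3 = 3.
A winning move leaves total XOR = 0, i.e. changes one component's Grundy value g to g ⊕ X where X is the current total.
Pile A: need g' = 0⊕3 = 3. Options: 18−2→G=2, 18−3→G=1, 18−4→G=1, 18−9→G=1. Hits: 0.
Pile B: need g' = 3⊕3 = 0. Options: 24−1→G=2, 24−5→G=0, 24−8→G=1. Hits: 1.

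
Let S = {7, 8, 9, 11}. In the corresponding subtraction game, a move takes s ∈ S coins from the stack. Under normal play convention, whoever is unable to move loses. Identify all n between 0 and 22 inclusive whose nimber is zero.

0, 1, 2, 3, 4, 5, 6, 18, 19, 20, 21, 22

G(0) = 0
G(1) = mex{} = 0
G(2) = mex{} = 0
G(3) = mex{} = 0
G(4) = mex{} = 0
G(5) = mex{} = 0
G(6) = mex{} = 0
G(7) = mex{0} = 1
G(8) = mex{0,0} = 1
G(9) = mex{0,0,0} = 1
G(10) = mex{0,0,0} = 1
G(11) = mex{0,0,0,0} = 1
G(12) = mex{0,0,0,0} = 1
G(13) = mex{0,0,0,0} = 1
G(14) = mex{1,0,0,0} = 2
G(15) = mex{1,1,0,0} = 2
G(16) = mex{1,1,1,0} = 2
G(17) = mex{1,1,1,0} = 2
G(18) = mex{1,1,1,1} = 0
G(19) = mex{1,1,1,1} = 0
G(20) = mex{1,1,1,1} = 0
G(21) = mex{2,1,1,1} = 0
G(22) = mex{2,2,1,1} = 0
P-positions are exactly the n with G(n) = 0.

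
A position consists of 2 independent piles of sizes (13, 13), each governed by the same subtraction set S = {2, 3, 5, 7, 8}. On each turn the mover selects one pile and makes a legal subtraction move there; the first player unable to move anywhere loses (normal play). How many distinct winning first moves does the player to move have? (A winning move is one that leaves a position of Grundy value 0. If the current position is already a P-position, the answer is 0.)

0

All piles use S = {2, 3, 5, 7, 8}:
n :  0  1  2  3  4  5  6  7  8  9 10 11 12 13
G :  0  0  1  1  2  2  3  3  4  4  0  0  1  1
Pile A: G(13) = 1.
Pile B: G(13) = 1.
Combined Grundy value = 1 ⊕ 1 = 0.
A winning move leaves total XOR = 0, i.e. changes one component's Grundy value g to g ⊕ X where X is the current total.
Pile A: target g' = 1⊕0 = 1, but every legal move changes the Grundy value (mex property), so 0 moves.
Pile B: target g' = 1⊕0 = 1, but every legal move changes the Grundy value (mex property), so 0 moves.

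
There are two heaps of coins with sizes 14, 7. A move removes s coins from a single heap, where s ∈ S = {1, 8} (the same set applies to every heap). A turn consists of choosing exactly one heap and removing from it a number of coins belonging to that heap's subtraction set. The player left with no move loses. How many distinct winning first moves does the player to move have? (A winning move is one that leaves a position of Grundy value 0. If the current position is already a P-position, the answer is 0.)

All heaps use S = {1, 8}:
n :  0  1  2  3  4  5  6  7  8  9 10 11 12 13 14
G :  0  1  0  1  0  1  0  1  2  0  1  0  1  0  1
Heap A: G(14) = 1.
Heap B: G(7) = 1.
Combined Grundy value = 1 ⊕ 1 = 0.
A winning move leaves total XOR = 0, i.e. changes one component's Grundy value g to g ⊕ X where X is the current total.
Heap A: target g' = 1⊕0 = 1, but every legal move changes the Grundy value (mex property), so 0 moves.
Heap B: target g' = 1⊕0 = 1, but every legal move changes the Grundy value (mex property), so 0 moves.

0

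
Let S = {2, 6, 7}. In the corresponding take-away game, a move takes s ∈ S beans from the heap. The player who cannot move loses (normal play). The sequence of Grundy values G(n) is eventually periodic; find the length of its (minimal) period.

n :  0  1  2  3  4  5  6  7  8  9 10 11 12 13 14 15 16 17 18 19 20 21 22 23 24 25 26 27
G :  0  0  1  1  0  0  1  1  2  0  3  1  2  0  0  1  1  0  0  1  1  2  0  3  1  2  0  0
G(n+13) = G(n) holds for n = 0,…,6 (a full window of length max(S) = 7), so the sequence is purely periodic with period 13.

13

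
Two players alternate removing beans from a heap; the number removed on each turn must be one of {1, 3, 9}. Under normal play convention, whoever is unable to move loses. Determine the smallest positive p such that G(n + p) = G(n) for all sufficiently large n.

2

n :  0  1  2  3  4  5  6  7  8  9 10 11 12 13 14
G :  0  1  0  1  0  1  0  1  0  1  0  1  0  1  0
G(n+2) = G(n) holds for n = 0,…,8 (a full window of length max(S) = 9), so the sequence is purely periodic with period 2.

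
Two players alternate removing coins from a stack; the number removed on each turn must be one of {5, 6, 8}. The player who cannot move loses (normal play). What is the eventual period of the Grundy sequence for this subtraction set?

13

n :  0  1  2  3  4  5  6  7  8  9 10 11 12 13 14 15 16 17 18 19 20 21 22 23 24 25 26 27
G :  0  0  0  0  0  1  1  1  1  1  2  2  2  0  0  0  0  0  1  1  1  1  1  2  2  2  0  0
G(n+13) = G(n) holds for n = 0,…,7 (a full window of length max(S) = 8), so the sequence is purely periodic with period 13.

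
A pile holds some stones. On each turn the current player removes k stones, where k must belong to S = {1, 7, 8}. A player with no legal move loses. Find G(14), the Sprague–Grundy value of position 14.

2

n :  0  1  2  3  4  5  6  7  8  9 10 11 12 13 14
G :  0  1  0  1  0  1  0  1  2  3  2  3  2  3  2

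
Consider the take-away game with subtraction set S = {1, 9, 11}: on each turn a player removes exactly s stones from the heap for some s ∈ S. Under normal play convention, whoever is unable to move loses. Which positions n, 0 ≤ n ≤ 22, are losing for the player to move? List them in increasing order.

0, 2, 4, 6, 8, 10, 12, 14, 16, 18, 20, 22

n :  0  1  2  3  4  5  6  7  8  9 10 11 12 13 14 15 16 17 18 19 20 21 22
G :  0  1  0  1  0  1  0  1  0  1  0  1  0  1  0  1  0  1  0  1  0  1  0
P-positions are exactly the n with G(n) = 0.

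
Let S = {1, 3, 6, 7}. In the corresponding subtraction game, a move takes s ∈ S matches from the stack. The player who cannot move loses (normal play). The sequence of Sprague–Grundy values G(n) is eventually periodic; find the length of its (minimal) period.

12

n :  0  1  2  3  4  5  6  7  8  9 10 11 12 13 14 15 16 17 18 19 20 21 22 23 24 25
G :  0  1  0  1  0  1  2  3  2  3  2  3  0  1  0  1  0  1  2  3  2  3  2  3  0  1
G(n+12) = G(n) holds for n = 0,…,6 (a full window of length max(S) = 7), so the sequence is purely periodic with period 12.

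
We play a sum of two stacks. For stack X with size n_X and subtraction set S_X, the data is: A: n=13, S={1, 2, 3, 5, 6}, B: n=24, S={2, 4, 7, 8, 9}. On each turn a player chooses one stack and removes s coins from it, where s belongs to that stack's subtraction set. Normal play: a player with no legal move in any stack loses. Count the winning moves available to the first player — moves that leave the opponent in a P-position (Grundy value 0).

Stack A, S = {1, 2, 3, 5, 6}:
G(0) = 0
G(1) = mex{0} = 1
G(2) = mex{1,0} = 2
G(3) = mex{2,1,0} = 3
G(4) = mex{3,2,1} = 0
G(5) = mex{0,3,2,0} = 1
G(6) = mex{1,0,3,1,0} = 2
G(7) = mex{2,1,0,2,1} = 3
G(8) = mex{3,2,1,3,2} = 0
G(9) = mex{0,3,2,0,3} = 1
G(10) = mex{1,0,3,1,0} = 2
G(11) = mex{2,1,0,2,1} = 3
G(12) = mex{3,2,1,3,2} = 0
G(13) = mex{0,3,2,0,3} = 1
G_A(13) = 1.
Stack B, S = {2, 4, 7, 8, 9}:
n :  0  1  2  3  4  5  6  7  8  9 10 11 12 13 14 15 16 17 18 19 20 21 22 23 24
G :  0  0  1  1  2  2  0  3  1  4  2  0  0  1  1  2  2  0  3  1  4  2  0  0  1
G_B(24) = 1.
Combined Grundy value = 1 ⊕ 1 = 0.
A winning move leaves total XOR = 0, i.e. changes one component's Grundy value g to g ⊕ X where X is the current total.
Stack A: target g' = 1⊕0 = 1, but every legal move changes the Grundy value (mex property), so 0 moves.
Stack B: target g' = 1⊕0 = 1, but every legal move changes the Grundy value (mex property), so 0 moves.

0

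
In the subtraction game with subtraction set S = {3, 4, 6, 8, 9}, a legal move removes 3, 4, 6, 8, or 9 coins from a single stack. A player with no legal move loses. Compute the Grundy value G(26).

0

n :  0  1  2  3  4  5  6  7  8  9 10 11 12 13 14 15 16 17 18 19 20 21 22 23 24 25 26
G :  0  0  0  1  1  1  2  2  2  3  3  3  0  0  0  1  1  1  2  2  2  3  3  3  0  0  0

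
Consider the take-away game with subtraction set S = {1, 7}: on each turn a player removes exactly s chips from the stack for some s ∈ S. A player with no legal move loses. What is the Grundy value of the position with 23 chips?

1

G(0) = 0
G(1) = mex{0} = 1
G(2) = mex{1} = 0
G(3) = mex{0} = 1
G(4) = mex{1} = 0
G(5) = mex{0} = 1
G(6) = mex{1} = 0
G(7) = mex{0,0} = 1
G(8) = mex{1,1} = 0
G(9) = mex{0,0} = 1
G(10) = mex{1,1} = 0
G(11) = mex{0,0} = 1
G(12) = mex{1,1} = 0
G(13) = mex{0,0} = 1
G(14) = mex{1,1} = 0
G(15) = mex{0,0} = 1
G(16) = mex{1,1} = 0
G(17) = mex{0,0} = 1
G(18) = mex{1,1} = 0
G(19) = mex{0,0} = 1
G(20) = mex{1,1} = 0
G(21) = mex{0,0} = 1
G(22) = mex{1,1} = 0
G(23) = mex{0,0} = 1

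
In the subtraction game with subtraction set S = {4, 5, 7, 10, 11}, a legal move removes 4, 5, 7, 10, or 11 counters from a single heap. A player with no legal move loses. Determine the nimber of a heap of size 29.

3

G(0) = 0
G(1) = mex{} = 0
G(2) = mex{} = 0
G(3) = mex{} = 0
G(4) = mex{0} = 1
G(5) = mex{0,0} = 1
G(6) = mex{0,0} = 1
G(7) = mex{0,0,0} = 1
G(8) = mex{1,0,0} = 2
G(9) = mex{1,1,0} = 2
G(10) = mex{1,1,0,0} = 2
G(11) = mex{1,1,1,0,0} = 2
G(12) = mex{2,1,1,0,0} = 3
G(13) = mex{2,2,1,0,0} = 3
G(14) = mex{2,2,1,1,0} = 3
G(15) = mex{2,2,2,1,1} = 0
G(16) = mex{3,2,2,1,1} = 0
G(17) = mex{3,3,2,1,1} = 0
G(18) = mex{3,3,2,2,1} = 0
G(19) = mex{0,3,3,2,2} = 1
G(20) = mex{0,0,3,2,2} = 1
G(21) = mex{0,0,3,2,2} = 1
G(22) = mex{0,0,0,3,2} = 1
G(23) = mex{1,0,0,3,3} = 2
G(24) = mex{1,1,0,3,3} = 2
G(25) = mex{1,1,0,0,3} = 2
G(26) = mex{1,1,1,0,0} = 2
G(27) = mex{2,1,1,0,0} = 3
G(28) = mex{2,2,1,0,0} = 3
G(29) = mex{2,2,1,1,0} = 3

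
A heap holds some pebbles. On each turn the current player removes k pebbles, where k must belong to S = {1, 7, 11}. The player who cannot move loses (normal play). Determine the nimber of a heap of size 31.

1

n :  0  1  2  3  4  5  6  7  8  9 10 11 12 13 14 15 16 17 18 19 20 21 22 23 24 25 26 27 28 29 30 31
G :  0  1  0  1  0  1  0  1  0  1  0  1  0  1  0  1  0  1  0  1  0  1  0  1  0  1  0  1  0  1  0  1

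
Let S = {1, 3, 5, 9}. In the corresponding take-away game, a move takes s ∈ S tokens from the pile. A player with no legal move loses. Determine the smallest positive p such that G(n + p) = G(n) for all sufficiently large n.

2

n :  0  1  2  3  4  5  6  7  8  9 10 11 12 13 14
G :  0  1  0  1  0  1  0  1  0  1  0  1  0  1  0
G(n+2) = G(n) holds for n = 0,…,8 (a full window of length max(S) = 9), so the sequence is purely periodic with period 2.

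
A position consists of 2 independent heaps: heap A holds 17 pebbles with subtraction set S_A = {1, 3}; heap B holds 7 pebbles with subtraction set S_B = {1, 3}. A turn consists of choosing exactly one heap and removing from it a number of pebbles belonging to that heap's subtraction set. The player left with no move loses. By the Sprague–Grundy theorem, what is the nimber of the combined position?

0

Heap A, S = {1, 3}:
n :  0  1  2  3  4  5  6  7  8  9 10 11 12 13 14 15 16 17
G :  0  1  0  1  0  1  0  1  0  1  0  1  0  1  0  1  0  1
G_A(17) = 1.
Heap B, S = {1, 3}:
n : 0 1 2 3 4 5 6 7
G : 0 1 0 1 0 1 0 1
G_B(7) = 1.
Combined Grundy value = 1 ⊕ 1 = 0.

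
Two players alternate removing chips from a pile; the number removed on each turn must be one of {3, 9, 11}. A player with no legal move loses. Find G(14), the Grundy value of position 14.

G(0) = 0
G(1) = mex{} = 0
G(2) = mex{} = 0
G(3) = mex{0} = 1
G(4) = mex{0} = 1
G(5) = mex{0} = 1
G(6) = mex{1} = 0
G(7) = mex{1} = 0
G(8) = mex{1} = 0
G(9) = mex{0,0} = 1
G(10) = mex{0,0} = 1
G(11) = mex{0,0,0} = 1
G(12) = mex{1,1,0} = 2
G(13) = mex{1,1,0} = 2
G(14) = mex{1,1,1} = 0

0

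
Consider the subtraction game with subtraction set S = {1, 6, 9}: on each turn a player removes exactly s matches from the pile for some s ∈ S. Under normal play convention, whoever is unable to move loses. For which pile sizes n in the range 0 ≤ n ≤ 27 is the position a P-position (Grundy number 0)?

0, 2, 4, 7, 12, 14, 17, 19, 22, 24, 27

n :  0  1  2  3  4  5  6  7  8  9 10 11 12 13 14 15 16 17 18 19 20 21 22 23 24 25 26 27
G :  0  1  0  1  0  1  2  0  1  2  3  2  0  1  0  1  2  0  1  0  1  2  0  1  0  1  2  0
P-positions are exactly the n with G(n) = 0.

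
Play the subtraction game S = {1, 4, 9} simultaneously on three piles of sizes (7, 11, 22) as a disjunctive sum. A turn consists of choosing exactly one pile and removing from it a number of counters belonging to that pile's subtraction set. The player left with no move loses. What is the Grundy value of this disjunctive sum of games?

All piles use S = {1, 4, 9}:
n :  0  1  2  3  4  5  6  7  8  9 10 11 12 13 14 15 16 17 18 19 20 21 22
G :  0  1  0  1  2  0  1  0  1  2  0  1  0  1  2  0  1  0  1  2  0  1  0
Pile A: G(7) = 0.
Pile B: G(11) = 1.
Pile C: G(22) = 0.
Combined Grundy value = 0 ⊕ 1 ⊕ 0 = 1.

1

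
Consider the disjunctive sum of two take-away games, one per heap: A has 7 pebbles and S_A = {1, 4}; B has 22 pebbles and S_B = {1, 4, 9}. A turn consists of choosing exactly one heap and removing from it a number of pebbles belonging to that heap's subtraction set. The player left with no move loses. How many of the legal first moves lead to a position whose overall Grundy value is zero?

Heap A, S = {1, 4}:
n : 0 1 2 3 4 5 6 7
G : 0 1 0 1 2 0 1 0
G_A(7) = 0.
Heap B, S = {1, 4, 9}:
n :  0  1  2  3  4  5  6  7  8  9 10 11 12 13 14 15 16 17 18 19 20 21 22
G :  0  1  0  1  2  0  1  0  1  2  0  1  0  1  2  0  1  0  1  2  0  1  0
G_B(22) = 0.
Combined Grundy value = 0 ⊕ 0 = 0.
A winning move leaves total XOR = 0, i.e. changes one component's Grundy value g to g ⊕ X where X is the current total.
Heap A: target g' = 0⊕0 = 0, but every legal move changes the Grundy value (mex property), so 0 moves.
Heap B: target g' = 0⊕0 = 0, but every legal move changes the Grundy value (mex property), so 0 moves.

0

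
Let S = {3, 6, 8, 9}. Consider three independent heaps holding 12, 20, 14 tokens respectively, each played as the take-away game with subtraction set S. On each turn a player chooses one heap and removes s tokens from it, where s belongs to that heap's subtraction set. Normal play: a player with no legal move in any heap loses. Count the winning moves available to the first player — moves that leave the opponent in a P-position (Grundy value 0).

All heaps use S = {3, 6, 8, 9}:
n :  0  1  2  3  4  5  6  7  8  9 10 11 12 13 14 15 16 17 18 19 20
G :  0  0  0  1  1  1  2  2  2  3  3  3  0  0  0  1  1  1  2  2  2
Heap A: G(12) = 0.
Heap B: G(20) = 2.
Heap C: G(14) = 0.
Combined Grundy value = 0 ⊕ 2 ⊕ 0 = 2.
A winning move leaves total XOR = 0, i.e. changes one component's Grundy value g to g ⊕ X where X is the current total.
Heap A: need g' = 0⊕2 = 2. Options: 12−3→G=3, 12−6→G=2, 12−8→G=1, 12−9→G=1. Hits: 1.
Heap B: need g' = 2⊕2 = 0. Options: 20−3→G=1, 20−6→G=0, 20−8→G=0, 20−9→G=3. Hits: 2.
Heap C: need g' = 0⊕2 = 2. Options: 14−3→G=3, 14−6→G=2, 14−8→G=2, 14−9→G=1. Hits: 2.

5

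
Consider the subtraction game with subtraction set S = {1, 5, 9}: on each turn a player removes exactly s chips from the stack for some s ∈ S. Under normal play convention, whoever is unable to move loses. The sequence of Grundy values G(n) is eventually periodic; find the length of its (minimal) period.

2

G(0) = 0
G(1) = mex{0} = 1
G(2) = mex{1} = 0
G(3) = mex{0} = 1
G(4) = mex{1} = 0
G(5) = mex{0,0} = 1
G(6) = mex{1,1} = 0
G(7) = mex{0,0} = 1
G(8) = mex{1,1} = 0
G(9) = mex{0,0,0} = 1
G(10) = mex{1,1,1} = 0
G(11) = mex{0,0,0} = 1
G(12) = mex{1,1,1} = 0
G(13) = mex{0,0,0} = 1
G(14) = mex{1,1,1} = 0
G(n+2) = G(n) holds for n = 0,…,8 (a full window of length max(S) = 9), so the sequence is purely periodic with period 2.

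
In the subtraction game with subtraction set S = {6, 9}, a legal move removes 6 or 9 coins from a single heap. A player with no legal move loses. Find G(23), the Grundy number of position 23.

G(0) = 0
G(1) = mex{} = 0
G(2) = mex{} = 0
G(3) = mex{} = 0
G(4) = mex{} = 0
G(5) = mex{} = 0
G(6) = mex{0} = 1
G(7) = mex{0} = 1
G(8) = mex{0} = 1
G(9) = mex{0,0} = 1
G(10) = mex{0,0} = 1
G(11) = mex{0,0} = 1
G(12) = mex{1,0} = 2
G(13) = mex{1,0} = 2
G(14) = mex{1,0} = 2
G(15) = mex{1,1} = 0
G(16) = mex{1,1} = 0
G(17) = mex{1,1} = 0
G(18) = mex{2,1} = 0
G(19) = mex{2,1} = 0
G(20) = mex{2,1} = 0
G(21) = mex{0,2} = 1
G(22) = mex{0,2} = 1
G(23) = mex{0,2} = 1

1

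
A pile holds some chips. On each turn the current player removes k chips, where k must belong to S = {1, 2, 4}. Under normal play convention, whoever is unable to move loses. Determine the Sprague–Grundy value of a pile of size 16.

n :  0  1  2  3  4  5  6  7  8  9 10 11 12 13 14 15 16
G :  0  1  2  0  1  2  0  1  2  0  1  2  0  1  2  0  1

1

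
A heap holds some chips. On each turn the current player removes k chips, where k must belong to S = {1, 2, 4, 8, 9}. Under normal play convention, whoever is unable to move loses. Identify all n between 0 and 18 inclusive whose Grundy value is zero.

0, 3, 6, 13, 16

G(0) = 0
G(1) = mex{0} = 1
G(2) = mex{1,0} = 2
G(3) = mex{2,1} = 0
G(4) = mex{0,2,0} = 1
G(5) = mex{1,0,1} = 2
G(6) = mex{2,1,2} = 0
G(7) = mex{0,2,0} = 1
G(8) = mex{1,0,1,0} = 2
G(9) = mex{2,1,2,1,0} = 3
G(10) = mex{3,2,0,2,1} = 4
G(11) = mex{4,3,1,0,2} = 5
G(12) = mex{5,4,2,1,0} = 3
G(13) = mex{3,5,3,2,1} = 0
G(14) = mex{0,3,4,0,2} = 1
G(15) = mex{1,0,5,1,0} = 2
G(16) = mex{2,1,3,2,1} = 0
G(17) = mex{0,2,0,3,2} = 1
G(18) = mex{1,0,1,4,3} = 2
P-positions are exactly the n with G(n) = 0.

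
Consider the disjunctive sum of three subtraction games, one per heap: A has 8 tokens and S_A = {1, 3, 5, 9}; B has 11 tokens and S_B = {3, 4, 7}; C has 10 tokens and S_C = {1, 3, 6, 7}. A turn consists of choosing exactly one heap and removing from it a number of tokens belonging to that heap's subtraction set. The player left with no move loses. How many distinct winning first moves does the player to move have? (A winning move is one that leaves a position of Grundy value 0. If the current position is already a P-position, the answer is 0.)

Heap A, S = {1, 3, 5, 9}:
G(0) = 0
G(1) = mex{0} = 1
G(2) = mex{1} = 0
G(3) = mex{0,0} = 1
G(4) = mex{1,1} = 0
G(5) = mex{0,0,0} = 1
G(6) = mex{1,1,1} = 0
G(7) = mex{0,0,0} = 1
G(8) = mex{1,1,1} = 0
G_A(8) = 0.
Heap B, S = {3, 4, 7}:
G(0) = 0
G(1) = mex{} = 0
G(2) = mex{} = 0
G(3) = mex{0} = 1
G(4) = mex{0,0} = 1
G(5) = mex{0,0} = 1
G(6) = mex{1,0} = 2
G(7) = mex{1,1,0} = 2
G(8) = mex{1,1,0} = 2
G(9) = mex{2,1,0} = 3
G(10) = mex{2,2,1} = 0
G(11) = mex{2,2,1} = 0
G_B(11) = 0.
Heap C, S = {1, 3, 6, 7}:
G(0) = 0
G(1) = mex{0} = 1
G(2) = mex{1} = 0
G(3) = mex{0,0} = 1
G(4) = mex{1,1} = 0
G(5) = mex{0,0} = 1
G(6) = mex{1,1,0} = 2
G(7) = mex{2,0,1,0} = 3
G(8) = mex{3,1,0,1} = 2
G(9) = mex{2,2,1,0} = 3
G(10) = mex{3,3,0,1} = 2
G_C(10) = 2.
Combined Grundy value = 0 ⊕ 0 ⊕ 2 = 2.
A winning move leaves total XOR = 0, i.e. changes one component's Grundy value g to g ⊕ X where X is the current total.
Heap A: need g' = 0⊕2 = 2. Options: 8−1→G=1, 8−3→G=1, 8−5→G=1. Hits: 0.
Heap B: need g' = 0⊕2 = 2. Options: 11−3→G=2, 11−4→G=2, 11−7→G=1. Hits: 2.
Heap C: need g' = 2⊕2 = 0. Options: 10−1→G=3, 10−3→G=3, 10−6→G=0, 10−7→G=1. Hits: 1.

3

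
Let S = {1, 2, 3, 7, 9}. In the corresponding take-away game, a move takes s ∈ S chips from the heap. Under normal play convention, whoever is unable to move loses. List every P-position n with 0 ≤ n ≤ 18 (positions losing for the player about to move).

n :  0  1  2  3  4  5  6  7  8  9 10 11 12 13 14 15 16 17 18
G :  0  1  2  3  0  1  2  3  0  1  2  3  0  1  2  3  0  1  2
P-positions are exactly the n with G(n) = 0.

0, 4, 8, 12, 16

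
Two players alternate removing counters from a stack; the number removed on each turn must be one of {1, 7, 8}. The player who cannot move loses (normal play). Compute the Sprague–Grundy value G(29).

2

n :  0  1  2  3  4  5  6  7  8  9 10 11 12 13 14 15 16 17 18 19 20 21 22 23 24 25 26 27 28 29
G :  0  1  0  1  0  1  0  1  2  3  2  3  2  3  2  0  1  0  1  0  1  0  1  2  3  2  3  2  3  2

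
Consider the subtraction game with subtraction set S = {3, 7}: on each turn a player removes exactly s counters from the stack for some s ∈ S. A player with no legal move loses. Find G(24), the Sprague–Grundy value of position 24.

G(0) = 0
G(1) = mex{} = 0
G(2) = mex{} = 0
G(3) = mex{0} = 1
G(4) = mex{0} = 1
G(5) = mex{0} = 1
G(6) = mex{1} = 0
G(7) = mex{1,0} = 2
G(8) = mex{1,0} = 2
G(9) = mex{0,0} = 1
G(10) = mex{2,1} = 0
G(11) = mex{2,1} = 0
G(12) = mex{1,1} = 0
G(13) = mex{0,0} = 1
G(14) = mex{0,2} = 1
G(15) = mex{0,2} = 1
G(16) = mex{1,1} = 0
G(17) = mex{1,0} = 2
G(18) = mex{1,0} = 2
G(19) = mex{0,0} = 1
G(20) = mex{2,1} = 0
G(21) = mex{2,1} = 0
G(22) = mex{1,1} = 0
G(23) = mex{0,0} = 1
G(24) = mex{0,2} = 1

1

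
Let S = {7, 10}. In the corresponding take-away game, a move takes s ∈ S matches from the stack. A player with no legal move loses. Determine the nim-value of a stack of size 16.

n :  0  1  2  3  4  5  6  7  8  9 10 11 12 13 14 15 16
G :  0  0  0  0  0  0  0  1  1  1  1  1  1  1  2  2  2

2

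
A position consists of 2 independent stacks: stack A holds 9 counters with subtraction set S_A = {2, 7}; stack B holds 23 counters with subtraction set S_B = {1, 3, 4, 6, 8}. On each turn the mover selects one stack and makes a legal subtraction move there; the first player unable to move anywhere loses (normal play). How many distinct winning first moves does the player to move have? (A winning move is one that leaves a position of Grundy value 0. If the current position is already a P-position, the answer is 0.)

0

Stack A, S = {2, 7}:
G(0) = 0
G(1) = mex{} = 0
G(2) = mex{0} = 1
G(3) = mex{0} = 1
G(4) = mex{1} = 0
G(5) = mex{1} = 0
G(6) = mex{0} = 1
G(7) = mex{0,0} = 1
G(8) = mex{1,0} = 2
G(9) = mex{1,1} = 0
G_A(9) = 0.
Stack B, S = {1, 3, 4, 6, 8}:
G(0) = 0
G(1) = mex{0} = 1
G(2) = mex{1} = 0
G(3) = mex{0,0} = 1
G(4) = mex{1,1,0} = 2
G(5) = mex{2,0,1} = 3
G(6) = mex{3,1,0,0} = 2
G(7) = mex{2,2,1,1} = 0
G(8) = mex{0,3,2,0,0} = 1
G(9) = mex{1,2,3,1,1} = 0
G(10) = mex{0,0,2,2,0} = 1
G(11) = mex{1,1,0,3,1} = 2
G(12) = mex{2,0,1,2,2} = 3
G(13) = mex{3,1,0,0,3} = 2
G(14) = mex{2,2,1,1,2} = 0
G(15) = mex{0,3,2,0,0} = 1
G(16) = mex{1,2,3,1,1} = 0
G(17) = mex{0,0,2,2,0} = 1
G(18) = mex{1,1,0,3,1} = 2
G(19) = mex{2,0,1,2,2} = 3
G(20) = mex{3,1,0,0,3} = 2
G(21) = mex{2,2,1,1,2} = 0
G(22) = mex{0,3,2,0,0} = 1
G(23) = mex{1,2,3,1,1} = 0
G_B(23) = 0.
Combined Grundy value = 0 ⊕ 0 = 0.
A winning move leaves total XOR = 0, i.e. changes one component's Grundy value g to g ⊕ X where X is the current total.
Stack A: target g' = 0⊕0 = 0, but every legal move changes the Grundy value (mex property), so 0 moves.
Stack B: target g' = 0⊕0 = 0, but every legal move changes the Grundy value (mex property), so 0 moves.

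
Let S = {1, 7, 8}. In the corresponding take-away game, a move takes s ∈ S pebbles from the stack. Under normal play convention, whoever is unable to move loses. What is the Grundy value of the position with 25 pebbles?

2

n :  0  1  2  3  4  5  6  7  8  9 10 11 12 13 14 15 16 17 18 19 20 21 22 23 24 25
G :  0  1  0  1  0  1  0  1  2  3  2  3  2  3  2  0  1  0  1  0  1  0  1  2  3  2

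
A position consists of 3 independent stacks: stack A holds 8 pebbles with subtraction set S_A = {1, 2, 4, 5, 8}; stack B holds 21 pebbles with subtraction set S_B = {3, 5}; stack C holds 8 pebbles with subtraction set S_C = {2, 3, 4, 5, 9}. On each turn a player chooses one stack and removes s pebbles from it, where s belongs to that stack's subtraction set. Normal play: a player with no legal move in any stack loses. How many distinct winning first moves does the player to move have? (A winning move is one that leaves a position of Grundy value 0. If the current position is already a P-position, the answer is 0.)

3

Stack A, S = {1, 2, 4, 5, 8}:
G(0) = 0
G(1) = mex{0} = 1
G(2) = mex{1,0} = 2
G(3) = mex{2,1} = 0
G(4) = mex{0,2,0} = 1
G(5) = mex{1,0,1,0} = 2
G(6) = mex{2,1,2,1} = 0
G(7) = mex{0,2,0,2} = 1
G(8) = mex{1,0,1,0,0} = 2
G_A(8) = 2.
Stack B, S = {3, 5}:
n :  0  1  2  3  4  5  6  7  8  9 10 11 12 13 14 15 16 17 18 19 20 21
G :  0  0  0  1  1  1  2  2  0  0  0  1  1  1  2  2  0  0  0  1  1  1
G_B(21) = 1.
Stack C, S = {2, 3, 4, 5, 9}:
n : 0 1 2 3 4 5 6 7 8
G : 0 0 1 1 2 2 3 0 0
G_C(8) = 0.
Combined Grundy value = 2 ⊕ 1 ⊕ 0 = 3.
A winning move leaves total XOR = 0, i.e. changes one component's Grundy value g to g ⊕ X where X is the current total.
Stack A: need g' = 2⊕3 = 1. Options: 8−1→G=1, 8−2→G=0, 8−4→G=1, 8−5→G=0, 8−8→G=0. Hits: 2.
Stack B: need g' = 1⊕3 = 2. Options: 21−3→G=0, 21−5→G=0. Hits: 0.
Stack C: need g' = 0⊕3 = 3. Options: 8−2→G=3, 8−3→G=2, 8−4→G=2, 8−5→G=1. Hits: 1.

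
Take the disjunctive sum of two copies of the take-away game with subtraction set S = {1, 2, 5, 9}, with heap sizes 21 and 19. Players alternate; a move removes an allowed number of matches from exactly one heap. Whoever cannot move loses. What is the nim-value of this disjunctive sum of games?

2

All heaps use S = {1, 2, 5, 9}:
G(0) = 0
G(1) = mex{0} = 1
G(2) = mex{1,0} = 2
G(3) = mex{2,1} = 0
G(4) = mex{0,2} = 1
G(5) = mex{1,0,0} = 2
G(6) = mex{2,1,1} = 0
G(7) = mex{0,2,2} = 1
G(8) = mex{1,0,0} = 2
G(9) = mex{2,1,1,0} = 3
G(10) = mex{3,2,2,1} = 0
G(11) = mex{0,3,0,2} = 1
G(12) = mex{1,0,1,0} = 2
G(13) = mex{2,1,2,1} = 0
G(14) = mex{0,2,3,2} = 1
G(15) = mex{1,0,0,0} = 2
G(16) = mex{2,1,1,1} = 0
G(17) = mex{0,2,2,2} = 1
G(18) = mex{1,0,0,3} = 2
G(19) = mex{2,1,1,0} = 3
G(20) = mex{3,2,2,1} = 0
G(21) = mex{0,3,0,2} = 1
Heap A: G(21) = 1.
Heap B: G(19) = 3.
Combined Grundy value = 1 ⊕ 3 = 2.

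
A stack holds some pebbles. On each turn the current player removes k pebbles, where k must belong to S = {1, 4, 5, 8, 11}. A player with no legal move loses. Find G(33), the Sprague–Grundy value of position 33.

0

G(0) = 0
G(1) = mex{0} = 1
G(2) = mex{1} = 0
G(3) = mex{0} = 1
G(4) = mex{1,0} = 2
G(5) = mex{2,1,0} = 3
G(6) = mex{3,0,1} = 2
G(7) = mex{2,1,0} = 3
G(8) = mex{3,2,1,0} = 4
G(9) = mex{4,3,2,1} = 0
G(10) = mex{0,2,3,0} = 1
G(11) = mex{1,3,2,1,0} = 4
G(12) = mex{4,4,3,2,1} = 0
G(13) = mex{0,0,4,3,0} = 1
G(14) = mex{1,1,0,2,1} = 3
G(15) = mex{3,4,1,3,2} = 0
G(16) = mex{0,0,4,4,3} = 1
G(17) = mex{1,1,0,0,2} = 3
G(18) = mex{3,3,1,1,3} = 0
G(19) = mex{0,0,3,4,4} = 1
G(20) = mex{1,1,0,0,0} = 2
G(21) = mex{2,3,1,1,1} = 0
G(22) = mex{0,0,3,3,4} = 1
G(23) = mex{1,1,0,0,0} = 2
G(24) = mex{2,2,1,1,1} = 0
G(25) = mex{0,0,2,3,3} = 1
G(26) = mex{1,1,0,0,0} = 2
G(27) = mex{2,2,1,1,1} = 0
G(28) = mex{0,0,2,2,3} = 1
G(29) = mex{1,1,0,0,0} = 2
G(30) = mex{2,2,1,1,1} = 0
G(31) = mex{0,0,2,2,2} = 1
G(32) = mex{1,1,0,0,0} = 2
G(33) = mex{2,2,1,1,1} = 0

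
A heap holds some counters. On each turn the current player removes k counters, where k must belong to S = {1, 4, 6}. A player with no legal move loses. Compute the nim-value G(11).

1

G(0) = 0
G(1) = mex{0} = 1
G(2) = mex{1} = 0
G(3) = mex{0} = 1
G(4) = mex{1,0} = 2
G(5) = mex{2,1} = 0
G(6) = mex{0,0,0} = 1
G(7) = mex{1,1,1} = 0
G(8) = mex{0,2,0} = 1
G(9) = mex{1,0,1} = 2
G(10) = mex{2,1,2} = 0
G(11) = mex{0,0,0} = 1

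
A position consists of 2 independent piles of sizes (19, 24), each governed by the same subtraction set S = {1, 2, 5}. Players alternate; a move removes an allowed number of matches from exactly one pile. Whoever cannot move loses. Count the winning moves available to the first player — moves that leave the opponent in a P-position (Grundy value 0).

3

All piles use S = {1, 2, 5}:
n :  0  1  2  3  4  5  6  7  8  9 10 11 12 13 14 15 16 17 18 19 20 21 22 23 24
G :  0  1  2  0  1  2  0  1  2  0  1  2  0  1  2  0  1  2  0  1  2  0  1  2  0
Pile A: G(19) = 1.
Pile B: G(24) = 0.
Combined Grundy value = 1 ⊕ 0 = 1.
A winning move leaves total XOR = 0, i.e. changes one component's Grundy value g to g ⊕ X where X is the current total.
Pile A: need g' = 1⊕1 = 0. Options: 19−1→G=0, 19−2→G=2, 19−5→G=2. Hits: 1.
Pile B: need g' = 0⊕1 = 1. Options: 24−1→G=2, 24−2→G=1, 24−5→G=1. Hits: 2.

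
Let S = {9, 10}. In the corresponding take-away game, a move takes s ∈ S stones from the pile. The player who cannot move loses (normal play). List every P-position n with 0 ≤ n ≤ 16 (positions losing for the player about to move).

0, 1, 2, 3, 4, 5, 6, 7, 8

G(0) = 0
G(1) = mex{} = 0
G(2) = mex{} = 0
G(3) = mex{} = 0
G(4) = mex{} = 0
G(5) = mex{} = 0
G(6) = mex{} = 0
G(7) = mex{} = 0
G(8) = mex{} = 0
G(9) = mex{0} = 1
G(10) = mex{0,0} = 1
G(11) = mex{0,0} = 1
G(12) = mex{0,0} = 1
G(13) = mex{0,0} = 1
G(14) = mex{0,0} = 1
G(15) = mex{0,0} = 1
G(16) = mex{0,0} = 1
P-positions are exactly the n with G(n) = 0.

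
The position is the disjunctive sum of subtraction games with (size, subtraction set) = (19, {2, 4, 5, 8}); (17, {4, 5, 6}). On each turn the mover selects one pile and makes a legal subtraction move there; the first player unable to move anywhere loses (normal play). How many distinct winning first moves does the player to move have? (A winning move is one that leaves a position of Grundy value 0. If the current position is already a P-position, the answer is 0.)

Pile A, S = {2, 4, 5, 8}:
G(0) = 0
G(1) = mex{} = 0
G(2) = mex{0} = 1
G(3) = mex{0} = 1
G(4) = mex{1,0} = 2
G(5) = mex{1,0,0} = 2
G(6) = mex{2,1,0} = 3
G(7) = mex{2,1,1} = 0
G(8) = mex{3,2,1,0} = 4
G(9) = mex{0,2,2,0} = 1
G(10) = mex{4,3,2,1} = 0
G(11) = mex{1,0,3,1} = 2
G(12) = mex{0,4,0,2} = 1
G(13) = mex{2,1,4,2} = 0
G(14) = mex{1,0,1,3} = 2
G(15) = mex{0,2,0,0} = 1
G(16) = mex{2,1,2,4} = 0
G(17) = mex{1,0,1,1} = 2
G(18) = mex{0,2,0,0} = 1
G(19) = mex{2,1,2,2} = 0
G_A(19) = 0.
Pile B, S = {4, 5, 6}:
n :  0  1  2  3  4  5  6  7  8  9 10 11 12 13 14 15 16 17
G :  0  0  0  0  1  1  1  1  2  2  0  0  0  0  1  1  1  1
G_B(17) = 1.
Combined Grundy value = 0 ⊕ 1 = 1.
A winning move leaves total XOR = 0, i.e. changes one component's Grundy value g to g ⊕ X where X is the current total.
Pile A: need g' = 0⊕1 = 1. Options: 19−2→G=2, 19−4→G=1, 19−5→G=2, 19−8→G=2. Hits: 1.
Pile B: need g' = 1⊕1 = 0. Options: 17−4→G=0, 17−5→G=0, 17−6→G=0. Hits: 3.

4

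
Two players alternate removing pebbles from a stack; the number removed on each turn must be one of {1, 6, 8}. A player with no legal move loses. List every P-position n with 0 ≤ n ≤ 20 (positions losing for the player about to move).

G(0) = 0
G(1) = mex{0} = 1
G(2) = mex{1} = 0
G(3) = mex{0} = 1
G(4) = mex{1} = 0
G(5) = mex{0} = 1
G(6) = mex{1,0} = 2
G(7) = mex{2,1} = 0
G(8) = mex{0,0,0} = 1
G(9) = mex{1,1,1} = 0
G(10) = mex{0,0,0} = 1
G(11) = mex{1,1,1} = 0
G(12) = mex{0,2,0} = 1
G(13) = mex{1,0,1} = 2
G(14) = mex{2,1,2} = 0
G(15) = mex{0,0,0} = 1
G(16) = mex{1,1,1} = 0
G(17) = mex{0,0,0} = 1
G(18) = mex{1,1,1} = 0
G(19) = mex{0,2,0} = 1
G(20) = mex{1,0,1} = 2
P-positions are exactly the n with G(n) = 0.

0, 2, 4, 7, 9, 11, 14, 16, 18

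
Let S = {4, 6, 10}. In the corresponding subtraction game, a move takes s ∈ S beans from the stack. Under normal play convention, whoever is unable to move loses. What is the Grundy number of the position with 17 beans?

0

G(0) = 0
G(1) = mex{} = 0
G(2) = mex{} = 0
G(3) = mex{} = 0
G(4) = mex{0} = 1
G(5) = mex{0} = 1
G(6) = mex{0,0} = 1
G(7) = mex{0,0} = 1
G(8) = mex{1,0} = 2
G(9) = mex{1,0} = 2
G(10) = mex{1,1,0} = 2
G(11) = mex{1,1,0} = 2
G(12) = mex{2,1,0} = 3
G(13) = mex{2,1,0} = 3
G(14) = mex{2,2,1} = 0
G(15) = mex{2,2,1} = 0
G(16) = mex{3,2,1} = 0
G(17) = mex{3,2,1} = 0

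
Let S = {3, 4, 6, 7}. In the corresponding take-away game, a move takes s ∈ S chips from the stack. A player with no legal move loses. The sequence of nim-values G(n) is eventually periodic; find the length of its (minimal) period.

10

G(0) = 0
G(1) = mex{} = 0
G(2) = mex{} = 0
G(3) = mex{0} = 1
G(4) = mex{0,0} = 1
G(5) = mex{0,0} = 1
G(6) = mex{1,0,0} = 2
G(7) = mex{1,1,0,0} = 2
G(8) = mex{1,1,0,0} = 2
G(9) = mex{2,1,1,0} = 3
G(10) = mex{2,2,1,1} = 0
G(11) = mex{2,2,1,1} = 0
G(12) = mex{3,2,2,1} = 0
G(13) = mex{0,3,2,2} = 1
G(14) = mex{0,0,2,2} = 1
G(15) = mex{0,0,3,2} = 1
G(16) = mex{1,0,0,3} = 2
G(17) = mex{1,1,0,0} = 2
G(18) = mex{1,1,0,0} = 2
G(19) = mex{2,1,1,0} = 3
G(20) = mex{2,2,1,1} = 0
G(21) = mex{2,2,1,1} = 0
G(n+10) = G(n) holds for n = 0,…,6 (a full window of length max(S) = 7), so the sequence is purely periodic with period 10.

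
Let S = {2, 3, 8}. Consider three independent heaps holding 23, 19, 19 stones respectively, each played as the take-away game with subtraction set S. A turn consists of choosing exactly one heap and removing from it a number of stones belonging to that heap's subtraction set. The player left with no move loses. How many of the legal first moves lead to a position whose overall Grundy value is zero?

All heaps use S = {2, 3, 8}:
n :  0  1  2  3  4  5  6  7  8  9 10 11 12 13 14 15 16 17 18 19 20 21 22 23
G :  0  0  1  1  2  0  0  1  1  2  0  0  1  1  2  0  0  1  1  2  0  0  1  1
Heap A: G(23) = 1.
Heap B: G(19) = 2.
Heap C: G(19) = 2.
Combined Grundy value = 1 ⊕ 2 ⊕ 2 = 1.
A winning move leaves total XOR = 0, i.e. changes one component's Grundy value g to g ⊕ X where X is the current total.
Heap A: need g' = 1⊕1 = 0. Options: 23−2→G=0, 23−3→G=0, 23−8→G=0. Hits: 3.
Heap B: need g' = 2⊕1 = 3. Options: 19−2→G=1, 19−3→G=0, 19−8→G=0. Hits: 0.
Heap C: need g' = 2⊕1 = 3. Options: 19−2→G=1, 19−3→G=0, 19−8→G=0. Hits: 0.

3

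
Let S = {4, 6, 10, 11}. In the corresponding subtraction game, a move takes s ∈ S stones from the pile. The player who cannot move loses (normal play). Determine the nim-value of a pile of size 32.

0

n :  0  1  2  3  4  5  6  7  8  9 10 11 12 13 14 15 16 17 18 19 20 21 22 23 24 25 26 27 28 29 30 31 32
G :  0  0  0  0  1  1  1  1  2  2  2  2  3  3  3  0  0  0  0  1  1  1  1  2  2  2  2  3  3  3  0  0  0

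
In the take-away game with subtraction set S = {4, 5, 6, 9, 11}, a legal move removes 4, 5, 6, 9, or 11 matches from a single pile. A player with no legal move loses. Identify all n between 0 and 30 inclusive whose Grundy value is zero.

n :  0  1  2  3  4  5  6  7  8  9 10 11 12 13 14 15 16 17 18 19 20 21 22 23 24 25 26 27 28 29 30
G :  0  0  0  0  1  1  1  1  2  2  2  2  3  3  3  0  0  0  0  1  1  1  1  2  2  2  2  3  3  3  0
P-positions are exactly the n with G(n) = 0.

0, 1, 2, 3, 15, 16, 17, 18, 30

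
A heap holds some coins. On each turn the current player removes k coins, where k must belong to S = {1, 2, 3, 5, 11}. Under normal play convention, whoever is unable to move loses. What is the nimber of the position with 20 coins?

0

n :  0  1  2  3  4  5  6  7  8  9 10 11 12 13 14 15 16 17 18 19 20
G :  0  1  2  3  0  1  2  3  0  1  2  3  0  1  2  3  0  1  2  3  0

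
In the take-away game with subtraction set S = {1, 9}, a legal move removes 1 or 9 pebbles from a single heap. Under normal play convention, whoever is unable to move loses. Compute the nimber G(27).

1

n :  0  1  2  3  4  5  6  7  8  9 10 11 12 13 14 15 16 17 18 19 20 21 22 23 24 25 26 27
G :  0  1  0  1  0  1  0  1  0  1  0  1  0  1  0  1  0  1  0  1  0  1  0  1  0  1  0  1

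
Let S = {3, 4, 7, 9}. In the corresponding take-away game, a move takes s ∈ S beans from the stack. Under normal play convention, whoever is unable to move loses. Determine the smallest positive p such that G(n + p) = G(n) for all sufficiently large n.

12

G(0) = 0
G(1) = mex{} = 0
G(2) = mex{} = 0
G(3) = mex{0} = 1
G(4) = mex{0,0} = 1
G(5) = mex{0,0} = 1
G(6) = mex{1,0} = 2
G(7) = mex{1,1,0} = 2
G(8) = mex{1,1,0} = 2
G(9) = mex{2,1,0,0} = 3
G(10) = mex{2,2,1,0} = 3
G(11) = mex{2,2,1,0} = 3
G(12) = mex{3,2,1,1} = 0
G(13) = mex{3,3,2,1} = 0
G(14) = mex{3,3,2,1} = 0
G(15) = mex{0,3,2,2} = 1
G(16) = mex{0,0,3,2} = 1
G(17) = mex{0,0,3,2} = 1
G(18) = mex{1,0,3,3} = 2
G(19) = mex{1,1,0,3} = 2
G(20) = mex{1,1,0,3} = 2
G(21) = mex{2,1,0,0} = 3
G(22) = mex{2,2,1,0} = 3
G(23) = mex{2,2,1,0} = 3
G(24) = mex{3,2,1,1} = 0
G(25) = mex{3,3,2,1} = 0
G(n+12) = G(n) holds for n = 0,…,8 (a full window of length max(S) = 9), so the sequence is purely periodic with period 12.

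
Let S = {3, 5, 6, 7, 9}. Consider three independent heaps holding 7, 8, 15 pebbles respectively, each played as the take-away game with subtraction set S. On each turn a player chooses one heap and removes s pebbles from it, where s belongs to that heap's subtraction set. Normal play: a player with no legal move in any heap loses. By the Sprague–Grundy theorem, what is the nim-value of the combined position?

All heaps use S = {3, 5, 6, 7, 9}:
n :  0  1  2  3  4  5  6  7  8  9 10 11 12 13 14 15
G :  0  0  0  1  1  1  2  2  2  3  3  3  0  0  0  1
Heap A: G(7) = 2.
Heap B: G(8) = 2.
Heap C: G(15) = 1.
Combined Grundy value = 2 ⊕ 2 ⊕ 1 = 1.

1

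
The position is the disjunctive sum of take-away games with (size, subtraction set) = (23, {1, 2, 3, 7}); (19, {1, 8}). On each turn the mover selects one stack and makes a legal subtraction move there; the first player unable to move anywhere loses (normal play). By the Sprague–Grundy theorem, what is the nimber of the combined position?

2

Stack A, S = {1, 2, 3, 7}:
n :  0  1  2  3  4  5  6  7  8  9 10 11 12 13 14 15 16 17 18 19 20 21 22 23
G :  0  1  2  3  0  1  2  3  0  1  2  3  0  1  2  3  0  1  2  3  0  1  2  3
G_A(23) = 3.
Stack B, S = {1, 8}:
n :  0  1  2  3  4  5  6  7  8  9 10 11 12 13 14 15 16 17 18 19
G :  0  1  0  1  0  1  0  1  2  0  1  0  1  0  1  0  1  2  0  1
G_B(19) = 1.
Combined Grundy value = 3 ⊕ 1 = 2.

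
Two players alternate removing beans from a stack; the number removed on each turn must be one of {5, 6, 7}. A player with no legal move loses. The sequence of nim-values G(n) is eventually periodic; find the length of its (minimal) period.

n :  0  1  2  3  4  5  6  7  8  9 10 11 12 13 14 15 16 17 18 19 20 21 22 23 24 25
G :  0  0  0  0  0  1  1  1  1  1  2  2  0  0  0  0  0  1  1  1  1  1  2  2  0  0
G(n+12) = G(n) holds for n = 0,…,6 (a full window of length max(S) = 7), so the sequence is purely periodic with period 12.

12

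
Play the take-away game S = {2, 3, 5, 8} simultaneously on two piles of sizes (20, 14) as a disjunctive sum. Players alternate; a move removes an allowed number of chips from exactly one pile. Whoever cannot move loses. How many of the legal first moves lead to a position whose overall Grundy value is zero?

All piles use S = {2, 3, 5, 8}:
G(0) = 0
G(1) = mex{} = 0
G(2) = mex{0} = 1
G(3) = mex{0,0} = 1
G(4) = mex{1,0} = 2
G(5) = mex{1,1,0} = 2
G(6) = mex{2,1,0} = 3
G(7) = mex{2,2,1} = 0
G(8) = mex{3,2,1,0} = 4
G(9) = mex{0,3,2,0} = 1
G(10) = mex{4,0,2,1} = 3
G(11) = mex{1,4,3,1} = 0
G(12) = mex{3,1,0,2} = 4
G(13) = mex{0,3,4,2} = 1
G(14) = mex{4,0,1,3} = 2
G(15) = mex{1,4,3,0} = 2
G(16) = mex{2,1,0,4} = 3
G(17) = mex{2,2,4,1} = 0
G(18) = mex{3,2,1,3} = 0
G(19) = mex{0,3,2,0} = 1
G(20) = mex{0,0,2,4} = 1
Pile A: G(20) = 1.
Pile B: G(14) = 2.
Combined Grundy value = 1 ⊕ 2 = 3.
A winning move leaves total XOR = 0, i.e. changes one component's Grundy value g to g ⊕ X where X is the current total.
Pile A: need g' = 1⊕3 = 2. Options: 20−2→G=0, 20−3→G=0, 20−5→G=2, 20−8→G=4. Hits: 1.
Pile B: need g' = 2⊕3 = 1. Options: 14−2→G=4, 14−3→G=0, 14−5→G=1, 14−8→G=3. Hits: 1.

2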